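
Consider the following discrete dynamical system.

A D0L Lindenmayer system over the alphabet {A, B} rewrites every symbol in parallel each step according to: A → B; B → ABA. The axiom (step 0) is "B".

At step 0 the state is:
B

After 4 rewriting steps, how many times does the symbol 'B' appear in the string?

t=0: B
t=1: ABA
t=2: BABAB
t=3: ABABABABABA
t=4: BABABABABABABABABABAB

11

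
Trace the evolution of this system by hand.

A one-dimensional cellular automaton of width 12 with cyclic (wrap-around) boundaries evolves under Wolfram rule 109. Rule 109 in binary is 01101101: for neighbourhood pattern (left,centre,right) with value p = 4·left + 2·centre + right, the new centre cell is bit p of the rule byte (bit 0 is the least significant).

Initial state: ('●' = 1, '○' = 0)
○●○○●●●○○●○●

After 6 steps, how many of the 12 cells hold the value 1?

k=0  ○●○○●●●○○●○●
k=1  ●●○○●○●○○●●●
k=2  ○●○○●●●○○●○○
k=3  ○●○○●○●○○●○●
k=4  ●●○○●●●○○●●●
k=5  ○●○○●○●○○●○○
k=6  ○●○○●●●○○●○●

6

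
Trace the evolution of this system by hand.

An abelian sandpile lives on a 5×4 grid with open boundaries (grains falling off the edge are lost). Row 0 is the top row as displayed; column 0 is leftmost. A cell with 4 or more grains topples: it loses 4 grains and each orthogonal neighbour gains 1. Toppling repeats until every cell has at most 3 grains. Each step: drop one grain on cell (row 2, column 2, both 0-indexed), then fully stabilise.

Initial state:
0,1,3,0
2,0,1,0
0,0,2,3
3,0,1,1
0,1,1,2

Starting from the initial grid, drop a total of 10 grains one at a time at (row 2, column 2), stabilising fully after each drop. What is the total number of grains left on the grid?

29

gen 0: 0,1,3,0
2,0,1,0
0,0,2,3
3,0,1,1
0,1,1,2
gen 1: 0,1,3,0
2,0,1,0
0,0,3,3
3,0,1,1
0,1,1,2
gen 2: 0,1,3,0
2,0,2,1
0,1,1,0
3,0,2,2
0,1,1,2
gen 3: 0,1,3,0
2,0,2,1
0,1,2,0
3,0,2,2
0,1,1,2
gen 4: 0,1,3,0
2,0,2,1
0,1,3,0
3,0,2,2
0,1,1,2
gen 5: 0,1,3,0
2,0,3,1
0,2,0,1
3,0,3,2
0,1,1,2
gen 6: 0,1,3,0
2,0,3,1
0,2,1,1
3,0,3,2
0,1,1,2
gen 7: 0,1,3,0
2,0,3,1
0,2,2,1
3,0,3,2
0,1,1,2
gen 8: 0,1,3,0
2,0,3,1
0,2,3,1
3,0,3,2
0,1,1,2
gen 9: 0,2,0,1
2,1,1,2
0,3,2,2
3,1,0,3
0,1,2,2
gen 10: 0,2,0,1
2,1,1,2
0,3,3,2
3,1,0,3
0,1,2,2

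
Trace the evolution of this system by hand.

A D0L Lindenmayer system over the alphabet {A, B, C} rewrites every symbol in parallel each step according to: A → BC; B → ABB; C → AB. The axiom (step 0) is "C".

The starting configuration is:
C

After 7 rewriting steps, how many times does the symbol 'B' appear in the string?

gen 0: C
gen 1: AB
gen 2: BCABB
gen 3: ABBABBCABBABB
gen 4: BCABBABBBCABBABBABBCABBABBBCABBABB
gen 5: ABBABBCABBABBBCABBABBABBABBCABBABBBCABBABBBCABBABBABBCABBABBBCABBABBABBABBCABBABBBCABBABB
gen 6: BCABBABBBCABBABBABBCABBABBBCABBABBABBABBCABBABBBCABBABBBCA…ABBBCABBABBBCABBABBABBCABBABBBCABBABBABBABBCABBABBBCABBABB  (len 233)
gen 7: ABBABBCABBABBBCABBABBABBABBCABBABBBCABBABBBCABBABBABBCABBA…ABBBCABBABBBCABBABBABBCABBABBBCABBABBABBABBCABBABBBCABBABB  (len 610)

377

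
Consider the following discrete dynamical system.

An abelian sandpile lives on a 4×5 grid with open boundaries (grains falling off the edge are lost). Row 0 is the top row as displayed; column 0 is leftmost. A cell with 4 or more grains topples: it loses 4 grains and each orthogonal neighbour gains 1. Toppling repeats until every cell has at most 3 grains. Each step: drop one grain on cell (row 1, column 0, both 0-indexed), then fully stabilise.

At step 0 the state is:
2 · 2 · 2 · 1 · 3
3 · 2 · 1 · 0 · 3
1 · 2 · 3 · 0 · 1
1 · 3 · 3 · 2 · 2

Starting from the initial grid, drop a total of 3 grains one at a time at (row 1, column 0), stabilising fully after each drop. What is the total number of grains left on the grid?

39

0) 2 · 2 · 2 · 1 · 3
3 · 2 · 1 · 0 · 3
1 · 2 · 3 · 0 · 1
1 · 3 · 3 · 2 · 2
1) 3 · 2 · 2 · 1 · 3
0 · 3 · 1 · 0 · 3
2 · 2 · 3 · 0 · 1
1 · 3 · 3 · 2 · 2
2) 3 · 2 · 2 · 1 · 3
1 · 3 · 1 · 0 · 3
2 · 2 · 3 · 0 · 1
1 · 3 · 3 · 2 · 2
3) 3 · 2 · 2 · 1 · 3
2 · 3 · 1 · 0 · 3
2 · 2 · 3 · 0 · 1
1 · 3 · 3 · 2 · 2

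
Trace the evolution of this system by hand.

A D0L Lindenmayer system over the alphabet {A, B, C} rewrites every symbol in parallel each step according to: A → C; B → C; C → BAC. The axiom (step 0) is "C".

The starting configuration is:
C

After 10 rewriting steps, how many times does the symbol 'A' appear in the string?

gen 0: C
gen 1: BAC
gen 2: CCBAC
gen 3: BACBACCCBAC
gen 4: CCBACCCBACBACBACCCBAC
gen 5: BACBACCCBACBACBACCCBACCCBACCCBACBACBACCCBAC
gen 6: CCBACCCBACBACBACCCBACCCBACCCBACBACBACCCBACBACBACCCBACBACBACCCBACCCBACCCBACBACBACCCBAC
gen 7: BACBACCCBACBACBACCCBACCCBACCCBACBACBACCCBACBACBACCCBACBACB…CBACBACBACCCBACBACBACCCBACBACBACCCBACCCBACCCBACBACBACCCBAC  (len 171)
gen 8: CCBACCCBACBACBACCCBACCCBACCCBACBACBACCCBACBACBACCCBACBACBA…CBACBACBACCCBACBACBACCCBACBACBACCCBACCCBACCCBACBACBACCCBAC  (len 341)
gen 9: BACBACCCBACBACBACCCBACCCBACCCBACBACBACCCBACBACBACCCBACBACB…CBACBACBACCCBACBACBACCCBACBACBACCCBACCCBACCCBACBACBACCCBAC  (len 683)
gen 10: CCBACCCBACBACBACCCBACCCBACCCBACBACBACCCBACBACBACCCBACBACBA…CBACBACBACCCBACBACBACCCBACBACBACCCBACCCBACCCBACBACBACCCBAC  (len 1365)

341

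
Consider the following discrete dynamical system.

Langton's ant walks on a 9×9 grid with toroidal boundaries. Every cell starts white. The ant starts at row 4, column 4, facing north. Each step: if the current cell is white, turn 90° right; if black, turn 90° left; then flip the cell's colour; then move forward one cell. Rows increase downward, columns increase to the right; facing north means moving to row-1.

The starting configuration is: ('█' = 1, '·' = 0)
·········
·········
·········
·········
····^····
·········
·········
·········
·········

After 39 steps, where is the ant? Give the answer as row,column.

7,4

step 0: ·········
·········
·········
·········
····^····
·········
·········
·········
·········
step 1: ·········
·········
·········
·········
····█>···
·········
·········
·········
·········
step 2: ·········
·········
·········
·········
····██···
·····v···
·········
·········
·········
step 3: ·········
·········
·········
·········
····██···
····<█···
·········
·········
·········
step 4: ·········
·········
·········
·········
····^█···
····██···
·········
·········
·········
step 5: ·········
·········
·········
·········
···<·█···
····██···
·········
·········
·········
step 6: ·········
·········
·········
···^·····
···█·█···
····██···
·········
·········
·········
step 7: ·········
·········
·········
···█>····
···█·█···
····██···
·········
·········
·········
step 8: ·········
·········
·········
···██····
···█v█···
····██···
·········
·········
·········
step 9: ·········
·········
·········
···██····
···<██···
····██···
·········
·········
·········
step 10: ·········
·········
·········
···██····
····██···
···v██···
·········
·········
·········
step 11: ·········
·········
·········
···██····
····██···
··<███···
·········
·········
·········
step 12: ·········
·········
·········
···██····
··^·██···
··████···
·········
·········
·········
step 13: ·········
·········
·········
···██····
··█>██···
··████···
·········
·········
·········
step 14: ·········
·········
·········
···██····
··████···
··█v██···
·········
·········
·········
step 15: ·········
·········
·········
···██····
··████···
··█·>█···
·········
·········
·········
step 16: ·········
·········
·········
···██····
··██^█···
··█··█···
·········
·········
·········
step 17: ·········
·········
·········
···██····
··█<·█···
··█··█···
·········
·········
·········
step 18: ·········
·········
·········
···██····
··█··█···
··█v·█···
·········
·········
·········
step 19: ·········
·········
·········
···██····
··█··█···
··<█·█···
·········
·········
·········
step 20: ·········
·········
·········
···██····
··█··█···
···█·█···
··v······
·········
·········
step 21: ·········
·········
·········
···██····
··█··█···
···█·█···
·<█······
·········
·········
step 22: ·········
·········
·········
···██····
··█··█···
·^·█·█···
·██······
·········
·········
step 23: ·········
·········
·········
···██····
··█··█···
·█>█·█···
·██······
·········
·········
step 24: ·········
·········
·········
···██····
··█··█···
·███·█···
·█v······
·········
·········
step 25: ·········
·········
·········
···██····
··█··█···
·███·█···
·█·>·····
·········
·········
step 26: ·········
·········
·········
···██····
··█··█···
·███·█···
·█·█·····
···v·····
·········
step 27: ·········
·········
·········
···██····
··█··█···
·███·█···
·█·█·····
··<█·····
·········
step 28: ·········
·········
·········
···██····
··█··█···
·███·█···
·█^█·····
··██·····
·········
step 29: ·········
·········
·········
···██····
··█··█···
·███·█···
·██>·····
··██·····
·········
step 30: ·········
·········
·········
···██····
··█··█···
·██^·█···
·██······
··██·····
·········
step 31: ·········
·········
·········
···██····
··█··█···
·█<··█···
·██······
··██·····
·········
step 32: ·········
·········
·········
···██····
··█··█···
·█···█···
·█v······
··██·····
·········
step 33: ·········
·········
·········
···██····
··█··█···
·█···█···
·█·>·····
··██·····
·········
step 34: ·········
·········
·········
···██····
··█··█···
·█···█···
·█·█·····
··█v·····
·········
step 35: ·········
·········
·········
···██····
··█··█···
·█···█···
·█·█·····
··█·>····
·········
step 36: ·········
·········
·········
···██····
··█··█···
·█···█···
·█·█·····
··█·█····
····v····
step 37: ·········
·········
·········
···██····
··█··█···
·█···█···
·█·█·····
··█·█····
···<█····
step 38: ·········
·········
·········
···██····
··█··█···
·█···█···
·█·█·····
··█^█····
···██····
step 39: ·········
·········
·········
···██····
··█··█···
·█···█···
·█·█·····
··██>····
···██····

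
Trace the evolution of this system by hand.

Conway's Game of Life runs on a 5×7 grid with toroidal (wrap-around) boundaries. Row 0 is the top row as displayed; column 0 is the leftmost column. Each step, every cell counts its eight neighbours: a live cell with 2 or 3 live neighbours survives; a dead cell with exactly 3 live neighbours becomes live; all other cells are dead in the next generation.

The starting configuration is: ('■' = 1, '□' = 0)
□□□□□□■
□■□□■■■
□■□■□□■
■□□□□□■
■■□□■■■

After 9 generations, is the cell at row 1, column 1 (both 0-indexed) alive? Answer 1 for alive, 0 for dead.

1

step 0: □□□□□□■
□■□□■■■
□■□■□□■
■□□□□□■
■■□□■■■
step 1: □■□□□□□
□□■□■□■
□■■□■□□
□□■□■□□
□■□□□□□
step 2: ■■■□□□□
■□■□□■□
□■■□■□□
□□■□□□□
□■■□□□□
step 3: ■□□■□□■
■□□□□□■
□□■□□□□
□□□□□□□
■□□■□□□
step 4: □■□□□□□
■■□□□□■
□□□□□□□
□□□□□□□
■□□□□□■
step 5: □■□□□□□
■■□□□□□
■□□□□□□
□□□□□□□
■□□□□□□
step 6: □■□□□□□
■■□□□□□
■■□□□□□
□□□□□□□
□□□□□□□
step 7: ■■□□□□□
□□■□□□□
■■□□□□□
□□□□□□□
□□□□□□□
step 8: □■□□□□□
□□■□□□□
□■□□□□□
□□□□□□□
□□□□□□□
step 9: □□□□□□□
□■■□□□□
□□□□□□□
□□□□□□□
□□□□□□□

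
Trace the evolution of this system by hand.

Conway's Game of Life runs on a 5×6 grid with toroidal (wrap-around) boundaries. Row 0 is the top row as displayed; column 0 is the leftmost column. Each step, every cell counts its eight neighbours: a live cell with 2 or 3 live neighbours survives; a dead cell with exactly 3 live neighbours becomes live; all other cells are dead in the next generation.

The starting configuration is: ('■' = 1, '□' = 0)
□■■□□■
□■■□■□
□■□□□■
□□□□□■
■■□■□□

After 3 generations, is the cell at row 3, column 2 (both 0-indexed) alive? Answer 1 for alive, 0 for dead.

gen 0: □■■□□■
□■■□■□
□■□□□■
□□□□□■
■■□■□□
gen 1: □□□□■■
□□□■■■
□■■□■■
□■■□■■
□■□□■■
gen 2: □□□□□□
□□■□□□
□■□□□□
□□□□□□
□■■□□□
gen 3: □■■□□□
□□□□□□
□□□□□□
□■■□□□
□□□□□□

1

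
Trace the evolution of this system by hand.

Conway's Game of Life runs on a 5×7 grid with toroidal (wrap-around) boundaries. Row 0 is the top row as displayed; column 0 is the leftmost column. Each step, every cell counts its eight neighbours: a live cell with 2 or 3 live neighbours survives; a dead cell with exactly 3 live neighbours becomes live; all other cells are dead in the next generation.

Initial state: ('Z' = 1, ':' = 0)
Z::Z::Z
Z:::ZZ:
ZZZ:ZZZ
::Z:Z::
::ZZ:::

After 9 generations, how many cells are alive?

2

0) Z::Z::Z
Z:::ZZ:
ZZZ:ZZZ
::Z:Z::
::ZZ:::
1) ZZZZ:ZZ
::Z::::
Z:Z::::
Z:::Z:Z
:ZZ:Z::
2) Z:::ZZZ
:::::::
Z::Z::Z
Z:Z::ZZ
::::Z::
3) ::::ZZZ
::::Z::
ZZ:::Z:
ZZ:ZZZ:
:Z:ZZ::
4) :::::::
Z:::Z::
ZZZZ:Z:
:::Z:Z:
:Z:::::
5) :::::::
Z:ZZZ:Z
ZZZZ:Z:
Z::Z::Z
:::::::
6) :::Z:::
Z:::ZZZ
:::::Z:
Z::ZZ:Z
:::::::
7) ::::ZZZ
::::ZZZ
:::Z:::
::::ZZZ
:::ZZ::
8) ::::::Z
:::Z::Z
:::Z:::
:::::Z:
:::Z:::
9) :::::::
:::::::
::::Z::
::::Z::
:::::::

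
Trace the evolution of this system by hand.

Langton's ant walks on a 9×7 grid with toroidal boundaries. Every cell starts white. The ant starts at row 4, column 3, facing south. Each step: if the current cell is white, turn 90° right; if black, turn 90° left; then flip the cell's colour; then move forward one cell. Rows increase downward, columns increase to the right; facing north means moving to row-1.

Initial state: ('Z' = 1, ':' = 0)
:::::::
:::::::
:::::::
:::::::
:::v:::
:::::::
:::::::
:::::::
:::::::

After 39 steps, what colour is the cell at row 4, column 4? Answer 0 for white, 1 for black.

0

step 0: :::::::
:::::::
:::::::
:::::::
:::v:::
:::::::
:::::::
:::::::
:::::::
step 1: :::::::
:::::::
:::::::
:::::::
::<Z:::
:::::::
:::::::
:::::::
:::::::
step 2: :::::::
:::::::
:::::::
::^::::
::ZZ:::
:::::::
:::::::
:::::::
:::::::
step 3: :::::::
:::::::
:::::::
::Z>:::
::ZZ:::
:::::::
:::::::
:::::::
:::::::
step 4: :::::::
:::::::
:::::::
::ZZ:::
::Zv:::
:::::::
:::::::
:::::::
:::::::
step 5: :::::::
:::::::
:::::::
::ZZ:::
::Z:>::
:::::::
:::::::
:::::::
:::::::
step 6: :::::::
:::::::
:::::::
::ZZ:::
::Z:Z::
::::v::
:::::::
:::::::
:::::::
step 7: :::::::
:::::::
:::::::
::ZZ:::
::Z:Z::
:::<Z::
:::::::
:::::::
:::::::
step 8: :::::::
:::::::
:::::::
::ZZ:::
::Z^Z::
:::ZZ::
:::::::
:::::::
:::::::
step 9: :::::::
:::::::
:::::::
::ZZ:::
::ZZ>::
:::ZZ::
:::::::
:::::::
:::::::
step 10: :::::::
:::::::
:::::::
::ZZ^::
::ZZ:::
:::ZZ::
:::::::
:::::::
:::::::
step 11: :::::::
:::::::
:::::::
::ZZZ>:
::ZZ:::
:::ZZ::
:::::::
:::::::
:::::::
step 12: :::::::
:::::::
:::::::
::ZZZZ:
::ZZ:v:
:::ZZ::
:::::::
:::::::
:::::::
step 13: :::::::
:::::::
:::::::
::ZZZZ:
::ZZ<Z:
:::ZZ::
:::::::
:::::::
:::::::
step 14: :::::::
:::::::
:::::::
::ZZ^Z:
::ZZZZ:
:::ZZ::
:::::::
:::::::
:::::::
step 15: :::::::
:::::::
:::::::
::Z<:Z:
::ZZZZ:
:::ZZ::
:::::::
:::::::
:::::::
step 16: :::::::
:::::::
:::::::
::Z::Z:
::ZvZZ:
:::ZZ::
:::::::
:::::::
:::::::
step 17: :::::::
:::::::
:::::::
::Z::Z:
::Z:>Z:
:::ZZ::
:::::::
:::::::
:::::::
step 18: :::::::
:::::::
:::::::
::Z:^Z:
::Z::Z:
:::ZZ::
:::::::
:::::::
:::::::
step 19: :::::::
:::::::
:::::::
::Z:Z>:
::Z::Z:
:::ZZ::
:::::::
:::::::
:::::::
step 20: :::::::
:::::::
:::::^:
::Z:Z::
::Z::Z:
:::ZZ::
:::::::
:::::::
:::::::
step 21: :::::::
:::::::
:::::Z>
::Z:Z::
::Z::Z:
:::ZZ::
:::::::
:::::::
:::::::
step 22: :::::::
:::::::
:::::ZZ
::Z:Z:v
::Z::Z:
:::ZZ::
:::::::
:::::::
:::::::
step 23: :::::::
:::::::
:::::ZZ
::Z:Z<Z
::Z::Z:
:::ZZ::
:::::::
:::::::
:::::::
step 24: :::::::
:::::::
:::::^Z
::Z:ZZZ
::Z::Z:
:::ZZ::
:::::::
:::::::
:::::::
step 25: :::::::
:::::::
::::<:Z
::Z:ZZZ
::Z::Z:
:::ZZ::
:::::::
:::::::
:::::::
step 26: :::::::
::::^::
::::Z:Z
::Z:ZZZ
::Z::Z:
:::ZZ::
:::::::
:::::::
:::::::
step 27: :::::::
::::Z>:
::::Z:Z
::Z:ZZZ
::Z::Z:
:::ZZ::
:::::::
:::::::
:::::::
step 28: :::::::
::::ZZ:
::::ZvZ
::Z:ZZZ
::Z::Z:
:::ZZ::
:::::::
:::::::
:::::::
step 29: :::::::
::::ZZ:
::::<ZZ
::Z:ZZZ
::Z::Z:
:::ZZ::
:::::::
:::::::
:::::::
step 30: :::::::
::::ZZ:
:::::ZZ
::Z:vZZ
::Z::Z:
:::ZZ::
:::::::
:::::::
:::::::
step 31: :::::::
::::ZZ:
:::::ZZ
::Z::>Z
::Z::Z:
:::ZZ::
:::::::
:::::::
:::::::
step 32: :::::::
::::ZZ:
:::::^Z
::Z:::Z
::Z::Z:
:::ZZ::
:::::::
:::::::
:::::::
step 33: :::::::
::::ZZ:
::::<:Z
::Z:::Z
::Z::Z:
:::ZZ::
:::::::
:::::::
:::::::
step 34: :::::::
::::^Z:
::::Z:Z
::Z:::Z
::Z::Z:
:::ZZ::
:::::::
:::::::
:::::::
step 35: :::::::
:::<:Z:
::::Z:Z
::Z:::Z
::Z::Z:
:::ZZ::
:::::::
:::::::
:::::::
step 36: :::^:::
:::Z:Z:
::::Z:Z
::Z:::Z
::Z::Z:
:::ZZ::
:::::::
:::::::
:::::::
step 37: :::Z>::
:::Z:Z:
::::Z:Z
::Z:::Z
::Z::Z:
:::ZZ::
:::::::
:::::::
:::::::
step 38: :::ZZ::
:::ZvZ:
::::Z:Z
::Z:::Z
::Z::Z:
:::ZZ::
:::::::
:::::::
:::::::
step 39: :::ZZ::
:::<ZZ:
::::Z:Z
::Z:::Z
::Z::Z:
:::ZZ::
:::::::
:::::::
:::::::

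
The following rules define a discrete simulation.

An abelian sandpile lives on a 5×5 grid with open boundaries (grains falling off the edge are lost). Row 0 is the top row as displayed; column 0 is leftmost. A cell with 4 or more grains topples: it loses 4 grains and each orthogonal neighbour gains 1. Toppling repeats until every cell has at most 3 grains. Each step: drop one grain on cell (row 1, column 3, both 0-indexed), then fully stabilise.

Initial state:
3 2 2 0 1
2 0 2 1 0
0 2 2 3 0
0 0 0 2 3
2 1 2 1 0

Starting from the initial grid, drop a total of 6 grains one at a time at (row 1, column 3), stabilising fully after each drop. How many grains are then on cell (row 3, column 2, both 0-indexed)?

1

t=0: 3 2 2 0 1
2 0 2 1 0
0 2 2 3 0
0 0 0 2 3
2 1 2 1 0
t=1: 3 2 2 0 1
2 0 2 2 0
0 2 2 3 0
0 0 0 2 3
2 1 2 1 0
t=2: 3 2 2 0 1
2 0 2 3 0
0 2 2 3 0
0 0 0 2 3
2 1 2 1 0
t=3: 3 2 2 1 1
2 0 3 1 1
0 2 3 0 1
0 0 0 3 3
2 1 2 1 0
t=4: 3 2 2 1 1
2 0 3 2 1
0 2 3 0 1
0 0 0 3 3
2 1 2 1 0
t=5: 3 2 2 1 1
2 0 3 3 1
0 2 3 0 1
0 0 0 3 3
2 1 2 1 0
t=6: 3 2 3 2 1
2 1 1 1 2
0 3 0 2 1
0 0 1 3 3
2 1 2 1 0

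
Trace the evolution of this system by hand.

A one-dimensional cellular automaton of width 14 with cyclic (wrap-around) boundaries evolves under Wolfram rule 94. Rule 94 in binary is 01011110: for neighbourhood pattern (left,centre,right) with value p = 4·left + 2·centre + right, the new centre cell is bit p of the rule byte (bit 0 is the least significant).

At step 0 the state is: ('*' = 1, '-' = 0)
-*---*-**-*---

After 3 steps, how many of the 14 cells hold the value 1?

[0] -*---*-**-*---
[1] ***-**-**-**--
[2] *-*-**-**-****
[3] *-*-**-**-*---

7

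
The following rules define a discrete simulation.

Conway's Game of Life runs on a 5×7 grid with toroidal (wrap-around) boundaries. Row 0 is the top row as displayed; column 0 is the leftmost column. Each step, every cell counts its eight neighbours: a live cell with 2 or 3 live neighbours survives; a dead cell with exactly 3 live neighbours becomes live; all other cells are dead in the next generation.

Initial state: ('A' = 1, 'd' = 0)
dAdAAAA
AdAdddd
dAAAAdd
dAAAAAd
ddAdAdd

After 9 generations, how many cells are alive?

step 0: dAdAAAA
AdAdddd
dAAAAdd
dAAAAAd
ddAdAdd
step 1: AAddAAA
AdddddA
AddddAd
dddddAd
AdddddA
step 2: dAddddd
ddddAdd
AddddAd
AddddAd
dAddAdd
step 3: ddddddd
ddddddd
ddddAAd
AAddAAd
AAddddd
step 4: ddddddd
ddddddd
ddddAAA
AAddAAd
AAddddA
step 5: Adddddd
dddddAd
AdddAdA
dAddAdd
dAdddAA
step 6: AddddAd
AddddAd
AdddAdA
dAddAdd
dAdddAA
step 7: AAddAAd
AAddAAd
AAddAdA
dAddAdd
dAddAAA
step 8: ddAAddd
ddAAddd
ddAAAdA
dAAAAdd
dAAAddA
step 9: ddddAdd
dAddddd
dddddAd
ddddddd
Adddddd

4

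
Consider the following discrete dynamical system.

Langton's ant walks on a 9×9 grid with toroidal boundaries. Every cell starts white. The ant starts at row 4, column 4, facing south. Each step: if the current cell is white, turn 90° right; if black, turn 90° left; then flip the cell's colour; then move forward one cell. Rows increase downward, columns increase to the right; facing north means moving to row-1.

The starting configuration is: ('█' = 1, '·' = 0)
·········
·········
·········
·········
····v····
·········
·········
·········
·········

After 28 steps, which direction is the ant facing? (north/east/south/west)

south

k=0  ·········
·········
·········
·········
····v····
·········
·········
·········
·········
k=1  ·········
·········
·········
·········
···<█····
·········
·········
·········
·········
k=2  ·········
·········
·········
···^·····
···██····
·········
·········
·········
·········
k=3  ·········
·········
·········
···█>····
···██····
·········
·········
·········
·········
k=4  ·········
·········
·········
···██····
···█v····
·········
·········
·········
·········
k=5  ·········
·········
·········
···██····
···█·>···
·········
·········
·········
·········
k=6  ·········
·········
·········
···██····
···█·█···
·····v···
·········
·········
·········
k=7  ·········
·········
·········
···██····
···█·█···
····<█···
·········
·········
·········
k=8  ·········
·········
·········
···██····
···█^█···
····██···
·········
·········
·········
k=9  ·········
·········
·········
···██····
···██>···
····██···
·········
·········
·········
k=10  ·········
·········
·········
···██^···
···██····
····██···
·········
·········
·········
k=11  ·········
·········
·········
···███>··
···██····
····██···
·········
·········
·········
k=12  ·········
·········
·········
···████··
···██·v··
····██···
·········
·········
·········
k=13  ·········
·········
·········
···████··
···██<█··
····██···
·········
·········
·········
k=14  ·········
·········
·········
···██^█··
···████··
····██···
·········
·········
·········
k=15  ·········
·········
·········
···█<·█··
···████··
····██···
·········
·········
·········
k=16  ·········
·········
·········
···█··█··
···█v██··
····██···
·········
·········
·········
k=17  ·········
·········
·········
···█··█··
···█·>█··
····██···
·········
·········
·········
k=18  ·········
·········
·········
···█·^█··
···█··█··
····██···
·········
·········
·········
k=19  ·········
·········
·········
···█·█>··
···█··█··
····██···
·········
·········
·········
k=20  ·········
·········
······^··
···█·█···
···█··█··
····██···
·········
·········
·········
k=21  ·········
·········
······█>·
···█·█···
···█··█··
····██···
·········
·········
·········
k=22  ·········
·········
······██·
···█·█·v·
···█··█··
····██···
·········
·········
·········
k=23  ·········
·········
······██·
···█·█<█·
···█··█··
····██···
·········
·········
·········
k=24  ·········
·········
······^█·
···█·███·
···█··█··
····██···
·········
·········
·········
k=25  ·········
·········
·····<·█·
···█·███·
···█··█··
····██···
·········
·········
·········
k=26  ·········
·····^···
·····█·█·
···█·███·
···█··█··
····██···
·········
·········
·········
k=27  ·········
·····█>··
·····█·█·
···█·███·
···█··█··
····██···
·········
·········
·········
k=28  ·········
·····██··
·····█v█·
···█·███·
···█··█··
····██···
·········
·········
·········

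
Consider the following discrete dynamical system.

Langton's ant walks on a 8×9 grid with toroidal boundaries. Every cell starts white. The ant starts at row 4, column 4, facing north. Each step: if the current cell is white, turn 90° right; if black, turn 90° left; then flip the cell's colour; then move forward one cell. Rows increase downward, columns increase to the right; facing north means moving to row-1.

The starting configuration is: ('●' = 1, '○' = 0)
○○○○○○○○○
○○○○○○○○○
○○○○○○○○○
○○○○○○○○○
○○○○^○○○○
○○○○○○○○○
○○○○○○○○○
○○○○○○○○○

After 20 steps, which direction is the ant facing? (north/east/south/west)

gen 0: ○○○○○○○○○
○○○○○○○○○
○○○○○○○○○
○○○○○○○○○
○○○○^○○○○
○○○○○○○○○
○○○○○○○○○
○○○○○○○○○
gen 1: ○○○○○○○○○
○○○○○○○○○
○○○○○○○○○
○○○○○○○○○
○○○○●>○○○
○○○○○○○○○
○○○○○○○○○
○○○○○○○○○
gen 2: ○○○○○○○○○
○○○○○○○○○
○○○○○○○○○
○○○○○○○○○
○○○○●●○○○
○○○○○v○○○
○○○○○○○○○
○○○○○○○○○
gen 3: ○○○○○○○○○
○○○○○○○○○
○○○○○○○○○
○○○○○○○○○
○○○○●●○○○
○○○○<●○○○
○○○○○○○○○
○○○○○○○○○
gen 4: ○○○○○○○○○
○○○○○○○○○
○○○○○○○○○
○○○○○○○○○
○○○○^●○○○
○○○○●●○○○
○○○○○○○○○
○○○○○○○○○
gen 5: ○○○○○○○○○
○○○○○○○○○
○○○○○○○○○
○○○○○○○○○
○○○<○●○○○
○○○○●●○○○
○○○○○○○○○
○○○○○○○○○
gen 6: ○○○○○○○○○
○○○○○○○○○
○○○○○○○○○
○○○^○○○○○
○○○●○●○○○
○○○○●●○○○
○○○○○○○○○
○○○○○○○○○
gen 7: ○○○○○○○○○
○○○○○○○○○
○○○○○○○○○
○○○●>○○○○
○○○●○●○○○
○○○○●●○○○
○○○○○○○○○
○○○○○○○○○
gen 8: ○○○○○○○○○
○○○○○○○○○
○○○○○○○○○
○○○●●○○○○
○○○●v●○○○
○○○○●●○○○
○○○○○○○○○
○○○○○○○○○
gen 9: ○○○○○○○○○
○○○○○○○○○
○○○○○○○○○
○○○●●○○○○
○○○<●●○○○
○○○○●●○○○
○○○○○○○○○
○○○○○○○○○
gen 10: ○○○○○○○○○
○○○○○○○○○
○○○○○○○○○
○○○●●○○○○
○○○○●●○○○
○○○v●●○○○
○○○○○○○○○
○○○○○○○○○
gen 11: ○○○○○○○○○
○○○○○○○○○
○○○○○○○○○
○○○●●○○○○
○○○○●●○○○
○○<●●●○○○
○○○○○○○○○
○○○○○○○○○
gen 12: ○○○○○○○○○
○○○○○○○○○
○○○○○○○○○
○○○●●○○○○
○○^○●●○○○
○○●●●●○○○
○○○○○○○○○
○○○○○○○○○
gen 13: ○○○○○○○○○
○○○○○○○○○
○○○○○○○○○
○○○●●○○○○
○○●>●●○○○
○○●●●●○○○
○○○○○○○○○
○○○○○○○○○
gen 14: ○○○○○○○○○
○○○○○○○○○
○○○○○○○○○
○○○●●○○○○
○○●●●●○○○
○○●v●●○○○
○○○○○○○○○
○○○○○○○○○
gen 15: ○○○○○○○○○
○○○○○○○○○
○○○○○○○○○
○○○●●○○○○
○○●●●●○○○
○○●○>●○○○
○○○○○○○○○
○○○○○○○○○
gen 16: ○○○○○○○○○
○○○○○○○○○
○○○○○○○○○
○○○●●○○○○
○○●●^●○○○
○○●○○●○○○
○○○○○○○○○
○○○○○○○○○
gen 17: ○○○○○○○○○
○○○○○○○○○
○○○○○○○○○
○○○●●○○○○
○○●<○●○○○
○○●○○●○○○
○○○○○○○○○
○○○○○○○○○
gen 18: ○○○○○○○○○
○○○○○○○○○
○○○○○○○○○
○○○●●○○○○
○○●○○●○○○
○○●v○●○○○
○○○○○○○○○
○○○○○○○○○
gen 19: ○○○○○○○○○
○○○○○○○○○
○○○○○○○○○
○○○●●○○○○
○○●○○●○○○
○○<●○●○○○
○○○○○○○○○
○○○○○○○○○
gen 20: ○○○○○○○○○
○○○○○○○○○
○○○○○○○○○
○○○●●○○○○
○○●○○●○○○
○○○●○●○○○
○○v○○○○○○
○○○○○○○○○

south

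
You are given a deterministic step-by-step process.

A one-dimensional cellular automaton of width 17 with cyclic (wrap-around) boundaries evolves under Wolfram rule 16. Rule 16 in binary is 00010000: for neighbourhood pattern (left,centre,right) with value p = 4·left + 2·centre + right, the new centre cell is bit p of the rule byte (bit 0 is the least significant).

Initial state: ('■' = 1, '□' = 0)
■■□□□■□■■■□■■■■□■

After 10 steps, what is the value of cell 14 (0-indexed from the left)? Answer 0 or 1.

0

[0] ■■□□□■□■■■□■■■■□■
[1] □□■□□□□□□□□□□□□□□
[2] □□□■□□□□□□□□□□□□□
[3] □□□□■□□□□□□□□□□□□
[4] □□□□□■□□□□□□□□□□□
[5] □□□□□□■□□□□□□□□□□
[6] □□□□□□□■□□□□□□□□□
[7] □□□□□□□□■□□□□□□□□
[8] □□□□□□□□□■□□□□□□□
[9] □□□□□□□□□□■□□□□□□
[10] □□□□□□□□□□□■□□□□□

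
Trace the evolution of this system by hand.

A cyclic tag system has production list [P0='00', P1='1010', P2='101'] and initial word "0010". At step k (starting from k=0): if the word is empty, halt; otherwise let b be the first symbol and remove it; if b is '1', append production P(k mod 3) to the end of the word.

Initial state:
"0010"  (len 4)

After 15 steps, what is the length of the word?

8

k=0  "0010"  (len 4)
k=1  "010"  (len 3)
k=2  "10"  (len 2)
k=3  "0101"  (len 4)
k=4  "101"  (len 3)
k=5  "011010"  (len 6)
k=6  "11010"  (len 5)
k=7  "101000"  (len 6)
k=8  "010001010"  (len 9)
k=9  "10001010"  (len 8)
k=10  "000101000"  (len 9)
k=11  "00101000"  (len 8)
k=12  "0101000"  (len 7)
k=13  "101000"  (len 6)
k=14  "010001010"  (len 9)
k=15  "10001010"  (len 8)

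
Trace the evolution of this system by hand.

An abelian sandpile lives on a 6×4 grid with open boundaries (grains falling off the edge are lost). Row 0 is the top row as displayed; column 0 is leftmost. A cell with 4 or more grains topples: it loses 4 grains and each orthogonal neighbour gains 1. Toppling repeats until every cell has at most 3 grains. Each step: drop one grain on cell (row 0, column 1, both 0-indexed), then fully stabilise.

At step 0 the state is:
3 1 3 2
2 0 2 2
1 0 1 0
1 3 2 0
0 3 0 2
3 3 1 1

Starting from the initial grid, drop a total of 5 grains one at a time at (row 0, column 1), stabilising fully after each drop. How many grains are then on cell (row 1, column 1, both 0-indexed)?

k=0  3 1 3 2
2 0 2 2
1 0 1 0
1 3 2 0
0 3 0 2
3 3 1 1
k=1  3 2 3 2
2 0 2 2
1 0 1 0
1 3 2 0
0 3 0 2
3 3 1 1
k=2  3 3 3 2
2 0 2 2
1 0 1 0
1 3 2 0
0 3 0 2
3 3 1 1
k=3  0 2 0 3
3 1 3 2
1 0 1 0
1 3 2 0
0 3 0 2
3 3 1 1
k=4  0 3 0 3
3 1 3 2
1 0 1 0
1 3 2 0
0 3 0 2
3 3 1 1
k=5  1 0 1 3
3 2 3 2
1 0 1 0
1 3 2 0
0 3 0 2
3 3 1 1

2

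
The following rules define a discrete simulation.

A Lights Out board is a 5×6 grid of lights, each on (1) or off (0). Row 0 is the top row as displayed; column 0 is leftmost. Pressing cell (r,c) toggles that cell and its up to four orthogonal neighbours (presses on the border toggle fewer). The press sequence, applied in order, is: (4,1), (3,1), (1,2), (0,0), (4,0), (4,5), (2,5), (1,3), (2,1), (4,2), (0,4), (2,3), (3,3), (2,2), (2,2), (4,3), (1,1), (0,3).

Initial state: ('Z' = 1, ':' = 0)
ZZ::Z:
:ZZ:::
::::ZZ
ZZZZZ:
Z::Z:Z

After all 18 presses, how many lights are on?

13

t=0: ZZ::Z:
:ZZ:::
::::ZZ
ZZZZZ:
Z::Z:Z
t=1: ZZ::Z:
:ZZ:::
::::ZZ
Z:ZZZ:
:ZZZ:Z
t=2: ZZ::Z:
:ZZ:::
:Z::ZZ
:Z:ZZ:
::ZZ:Z
t=3: ZZZ:Z:
:::Z::
:ZZ:ZZ
:Z:ZZ:
::ZZ:Z
t=4: ::Z:Z:
Z::Z::
:ZZ:ZZ
:Z:ZZ:
::ZZ:Z
t=5: ::Z:Z:
Z::Z::
:ZZ:ZZ
ZZ:ZZ:
ZZZZ:Z
t=6: ::Z:Z:
Z::Z::
:ZZ:ZZ
ZZ:ZZZ
ZZZZZ:
t=7: ::Z:Z:
Z::Z:Z
:ZZ:::
ZZ:ZZ:
ZZZZZ:
t=8: ::ZZZ:
Z:Z:ZZ
:ZZZ::
ZZ:ZZ:
ZZZZZ:
t=9: ::ZZZ:
ZZZ:ZZ
Z::Z::
Z::ZZ:
ZZZZZ:
t=10: ::ZZZ:
ZZZ:ZZ
Z::Z::
Z:ZZZ:
Z:::Z:
t=11: ::Z::Z
ZZZ::Z
Z::Z::
Z:ZZZ:
Z:::Z:
t=12: ::Z::Z
ZZZZ:Z
Z:Z:Z:
Z:Z:Z:
Z:::Z:
t=13: ::Z::Z
ZZZZ:Z
Z:ZZZ:
Z::Z::
Z::ZZ:
t=14: ::Z::Z
ZZ:Z:Z
ZZ::Z:
Z:ZZ::
Z::ZZ:
t=15: ::Z::Z
ZZZZ:Z
Z:ZZZ:
Z::Z::
Z::ZZ:
t=16: ::Z::Z
ZZZZ:Z
Z:ZZZ:
Z:::::
Z:Z:::
t=17: :ZZ::Z
:::Z:Z
ZZZZZ:
Z:::::
Z:Z:::
t=18: :Z:ZZZ
:::::Z
ZZZZZ:
Z:::::
Z:Z:::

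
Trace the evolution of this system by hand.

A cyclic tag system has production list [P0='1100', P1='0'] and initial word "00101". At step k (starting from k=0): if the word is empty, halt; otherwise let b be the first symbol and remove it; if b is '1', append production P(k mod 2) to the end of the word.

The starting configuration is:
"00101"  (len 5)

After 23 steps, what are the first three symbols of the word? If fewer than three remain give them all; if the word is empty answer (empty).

step 0: "00101"  (len 5)
step 1: "0101"  (len 4)
step 2: "101"  (len 3)
step 3: "011100"  (len 6)
step 4: "11100"  (len 5)
step 5: "11001100"  (len 8)
step 6: "10011000"  (len 8)
step 7: "00110001100"  (len 11)
step 8: "0110001100"  (len 10)
step 9: "110001100"  (len 9)
step 10: "100011000"  (len 9)
step 11: "000110001100"  (len 12)
step 12: "00110001100"  (len 11)
step 13: "0110001100"  (len 10)
step 14: "110001100"  (len 9)
step 15: "100011001100"  (len 12)
step 16: "000110011000"  (len 12)
step 17: "00110011000"  (len 11)
step 18: "0110011000"  (len 10)
step 19: "110011000"  (len 9)
step 20: "100110000"  (len 9)
step 21: "001100001100"  (len 12)
step 22: "01100001100"  (len 11)
step 23: "1100001100"  (len 10)

110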